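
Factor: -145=-1 * 5^1 * 29^1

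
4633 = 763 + 3870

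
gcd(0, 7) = 7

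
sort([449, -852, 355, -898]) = [-898, -852, 355, 449]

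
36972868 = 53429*692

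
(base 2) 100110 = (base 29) 19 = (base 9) 42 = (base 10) 38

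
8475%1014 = 363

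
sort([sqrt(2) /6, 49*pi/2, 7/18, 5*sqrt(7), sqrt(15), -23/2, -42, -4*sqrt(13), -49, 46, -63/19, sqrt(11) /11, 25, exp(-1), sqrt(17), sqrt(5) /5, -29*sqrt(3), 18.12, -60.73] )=[-60.73, -29*sqrt(3), -49, -42, -4*sqrt(13), -23/2, -63/19, sqrt(2) /6, sqrt(11) /11, exp(-1), 7/18, sqrt(5) /5, sqrt(15), sqrt(17), 5*sqrt(7), 18.12, 25, 46, 49*pi/2] 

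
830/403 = 2 + 24/403≈2.06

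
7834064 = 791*9904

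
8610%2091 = 246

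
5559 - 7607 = -2048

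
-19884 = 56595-76479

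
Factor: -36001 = -1 * 7^1 * 37^1 * 139^1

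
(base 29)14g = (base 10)973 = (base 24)1gd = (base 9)1301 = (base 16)3cd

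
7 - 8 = -1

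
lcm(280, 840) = 840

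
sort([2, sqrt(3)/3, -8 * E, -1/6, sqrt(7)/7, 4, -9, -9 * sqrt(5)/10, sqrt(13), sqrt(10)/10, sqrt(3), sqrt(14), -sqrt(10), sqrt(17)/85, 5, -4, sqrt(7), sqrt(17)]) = [-8 * E, -9, -4, -sqrt(10), -9 * sqrt(5)/10, -1/6, sqrt(17)/85, sqrt(10)/10, sqrt(7)/7, sqrt(3)/3, sqrt(3), 2, sqrt(7), sqrt(13), sqrt(14), 4, sqrt(17), 5]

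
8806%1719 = 211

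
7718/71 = 108 + 50/71 ≈ 108.70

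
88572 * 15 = 1328580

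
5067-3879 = 1188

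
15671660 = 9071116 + 6600544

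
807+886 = 1693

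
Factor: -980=-1 * 2^2 * 5^1 * 7^2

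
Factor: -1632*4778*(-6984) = 2^9*3^3*17^1*97^1*2389^1 = 54459108864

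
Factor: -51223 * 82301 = -1 * 181^1 * 283^1 * 82301^1 = -4215704123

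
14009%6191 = 1627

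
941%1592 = 941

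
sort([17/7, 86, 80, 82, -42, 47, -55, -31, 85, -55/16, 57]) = [-55, -42, -31, -55/16, 17/7, 47, 57, 80, 82, 85, 86]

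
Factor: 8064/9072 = 2^3*3^(-2) = 8/9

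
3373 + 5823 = 9196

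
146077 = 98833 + 47244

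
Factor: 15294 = 2^1 * 3^1 * 2549^1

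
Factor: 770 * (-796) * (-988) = 2^5 * 5^1 * 7^1 * 11^1 * 13^1 * 19^1 * 199^1 = 605564960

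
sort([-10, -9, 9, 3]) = [-10, -9, 3, 9]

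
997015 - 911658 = 85357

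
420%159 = 102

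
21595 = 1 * 21595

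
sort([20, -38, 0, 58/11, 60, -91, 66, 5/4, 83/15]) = [-91, -38, 0, 5/4, 58/11, 83/15, 20, 60, 66]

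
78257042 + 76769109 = 155026151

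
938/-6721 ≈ -0.140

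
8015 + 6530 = 14545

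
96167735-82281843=13885892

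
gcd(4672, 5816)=8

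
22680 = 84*270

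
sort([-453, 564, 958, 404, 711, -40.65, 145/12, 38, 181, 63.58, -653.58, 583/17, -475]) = [-653.58, -475, -453, -40.65, 145/12, 583/17, 38, 63.58, 181, 404, 564, 711, 958]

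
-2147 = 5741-7888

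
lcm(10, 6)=30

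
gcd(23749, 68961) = 127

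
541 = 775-234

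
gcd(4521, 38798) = 1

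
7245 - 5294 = 1951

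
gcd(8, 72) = 8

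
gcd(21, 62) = 1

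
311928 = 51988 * 6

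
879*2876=2528004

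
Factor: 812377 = 29^1*109^1*257^1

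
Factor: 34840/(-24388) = -1*2^1*5^1*7^(-1) = -10/7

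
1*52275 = 52275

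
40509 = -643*(-63)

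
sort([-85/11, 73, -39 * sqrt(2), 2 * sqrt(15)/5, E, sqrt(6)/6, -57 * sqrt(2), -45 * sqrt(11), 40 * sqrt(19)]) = [-45 * sqrt(11), -57 * sqrt(2), -39 * sqrt(2), -85/11, sqrt(6)/6, 2 * sqrt(15)/5, E, 73, 40 * sqrt(19)]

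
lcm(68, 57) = 3876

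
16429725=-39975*(-411)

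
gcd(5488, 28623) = 7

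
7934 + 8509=16443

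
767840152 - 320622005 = 447218147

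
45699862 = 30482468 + 15217394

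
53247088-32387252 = 20859836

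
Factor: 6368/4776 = 2^2*3^(-1) = 4/3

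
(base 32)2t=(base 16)5d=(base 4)1131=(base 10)93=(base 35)2n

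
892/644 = 223/161 ≈ 1.39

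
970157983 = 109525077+860632906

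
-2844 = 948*(-3)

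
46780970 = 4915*9518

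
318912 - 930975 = -612063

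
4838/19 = 254 + 12/19 ≈ 254.63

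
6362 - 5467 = 895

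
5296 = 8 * 662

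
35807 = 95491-59684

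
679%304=71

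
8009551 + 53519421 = 61528972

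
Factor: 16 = 2^4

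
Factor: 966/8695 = 2^1*3^1*5^ (-1)*7^1*23^1*37^ (-1)*47^ (-1)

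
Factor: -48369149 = -1 * 6263^1 * 7723^1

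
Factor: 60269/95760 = 2^(-4) * 3^(-2) * 5^(-1) * 7^(-1) * 11^1 * 19^(-1) * 5479^1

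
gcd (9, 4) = 1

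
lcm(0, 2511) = 0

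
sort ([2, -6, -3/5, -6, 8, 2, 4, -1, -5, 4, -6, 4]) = [-6, -6, -6, -5, -1, -3/5, 2, 2, 4, 4, 4, 8]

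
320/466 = 160/233≈0.687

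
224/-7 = -32 = -32.00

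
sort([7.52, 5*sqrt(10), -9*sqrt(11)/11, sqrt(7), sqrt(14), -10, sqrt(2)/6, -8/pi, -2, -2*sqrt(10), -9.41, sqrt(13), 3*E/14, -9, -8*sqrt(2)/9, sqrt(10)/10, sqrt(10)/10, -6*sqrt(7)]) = [-6*sqrt(7), -10, -9.41, -9, -2*sqrt(10), -9*sqrt(11)/11, -8/pi, -2, -8*sqrt(2)/9, sqrt(2)/6, sqrt(10)/10, sqrt(10)/10, 3*E/14, sqrt(7), sqrt(13), sqrt(14), 7.52, 5*sqrt(10)]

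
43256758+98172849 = 141429607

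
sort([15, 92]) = [15, 92]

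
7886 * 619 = 4881434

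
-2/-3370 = 1/1685≈0.000593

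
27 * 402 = 10854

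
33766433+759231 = 34525664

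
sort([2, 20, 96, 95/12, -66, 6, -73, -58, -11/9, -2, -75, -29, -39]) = [-75, -73, -66, -58, -39, -29, -2, -11/9, 2, 6, 95/12, 20, 96]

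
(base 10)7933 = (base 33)79d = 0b1111011111101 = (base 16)1efd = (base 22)g8d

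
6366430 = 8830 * 721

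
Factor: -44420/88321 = -1*2^2*5^1*2221^1*88321^(-1)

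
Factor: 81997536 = 2^5*3^1*854141^1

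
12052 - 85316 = -73264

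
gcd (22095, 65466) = 9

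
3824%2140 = 1684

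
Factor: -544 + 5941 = 3^1*7^1*257^1 = 5397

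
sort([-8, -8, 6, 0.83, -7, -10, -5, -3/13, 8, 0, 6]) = [-10, -8, -8, -7, -5, -3/13, 0, 0.83, 6, 6, 8]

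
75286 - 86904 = -11618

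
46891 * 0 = 0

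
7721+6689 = 14410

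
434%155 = 124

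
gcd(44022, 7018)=638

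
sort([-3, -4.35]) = [-4.35, -3]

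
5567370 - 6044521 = -477151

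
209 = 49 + 160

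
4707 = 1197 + 3510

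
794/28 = 28 + 5/14 ≈ 28.36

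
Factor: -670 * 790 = -1 * 2^2 * 5^2 * 67^1 * 79^1 = -529300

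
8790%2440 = 1470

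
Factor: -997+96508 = 3^1 * 13^1 * 31^1 * 79^1 = 95511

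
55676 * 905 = 50386780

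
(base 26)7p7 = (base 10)5389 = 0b1010100001101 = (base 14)1d6d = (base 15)18e4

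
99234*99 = 9824166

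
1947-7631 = -5684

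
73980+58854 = 132834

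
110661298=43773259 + 66888039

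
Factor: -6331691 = -1*6331691^1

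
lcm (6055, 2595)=18165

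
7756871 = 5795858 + 1961013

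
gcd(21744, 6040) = 1208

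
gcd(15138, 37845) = 7569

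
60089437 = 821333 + 59268104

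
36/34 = 18/17 ≈ 1.06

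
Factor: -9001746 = -1 * 2^1 * 3^3 * 13^1 * 12823^1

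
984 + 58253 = 59237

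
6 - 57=-51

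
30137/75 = 401 + 62/75 ≈ 401.83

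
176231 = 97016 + 79215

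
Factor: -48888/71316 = -1*2^1*97^1*283^(-1) = -194/283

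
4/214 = 2/107 ≈ 0.0187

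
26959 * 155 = 4178645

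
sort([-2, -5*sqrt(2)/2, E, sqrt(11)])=[-5*sqrt(2)/2, -2, E, sqrt(11)]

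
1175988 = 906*1298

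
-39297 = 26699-65996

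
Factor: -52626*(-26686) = 2^2*3^1*7^2*11^1*179^1*1213^1 = 1404377436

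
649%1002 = 649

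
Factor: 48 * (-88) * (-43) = 2^7 * 3^1 * 11^1 * 43^1 = 181632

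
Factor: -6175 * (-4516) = 2^2 * 5^2 * 13^1 * 19^1 * 1129^1 = 27886300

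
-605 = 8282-8887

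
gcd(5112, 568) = 568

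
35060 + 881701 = 916761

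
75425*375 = 28284375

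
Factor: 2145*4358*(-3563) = -1*2^1*3^1*5^1*7^1*11^1*13^1*509^1*2179^1 = -33306603330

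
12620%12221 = 399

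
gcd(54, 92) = 2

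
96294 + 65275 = 161569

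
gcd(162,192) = 6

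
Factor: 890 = 2^1*5^1*89^1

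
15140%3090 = 2780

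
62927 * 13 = 818051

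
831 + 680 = 1511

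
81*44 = 3564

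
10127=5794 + 4333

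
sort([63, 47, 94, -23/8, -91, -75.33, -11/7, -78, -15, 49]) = [-91, -78, -75.33, -15, -23/8, -11/7, 47, 49, 63, 94]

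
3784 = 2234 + 1550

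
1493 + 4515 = 6008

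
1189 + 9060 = 10249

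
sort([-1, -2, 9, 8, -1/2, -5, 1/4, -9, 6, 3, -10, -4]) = [-10, -9, -5, -4, -2, -1, -1/2, 1/4, 3, 6, 8, 9]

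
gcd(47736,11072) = 8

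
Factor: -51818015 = -1*5^1*10363603^1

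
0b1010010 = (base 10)82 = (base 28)2q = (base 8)122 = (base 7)145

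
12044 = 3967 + 8077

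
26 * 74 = 1924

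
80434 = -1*(-80434)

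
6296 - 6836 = -540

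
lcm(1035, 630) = 14490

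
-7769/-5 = 1553 + 4/5 = 1553.80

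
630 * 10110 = 6369300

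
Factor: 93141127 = 29^1*3211763^1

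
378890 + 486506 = 865396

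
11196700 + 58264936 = 69461636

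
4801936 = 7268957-2467021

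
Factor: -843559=-1*843559^1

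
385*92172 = 35486220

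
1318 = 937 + 381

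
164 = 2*82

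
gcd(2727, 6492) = 3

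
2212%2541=2212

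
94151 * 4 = 376604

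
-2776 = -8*347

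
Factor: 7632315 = 3^2 * 5^1 * 169607^1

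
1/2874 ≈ 0.000348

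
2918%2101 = 817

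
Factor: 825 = 3^1 * 5^2 * 11^1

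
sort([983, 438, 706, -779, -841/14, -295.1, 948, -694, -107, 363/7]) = [-779, -694, -295.1, -107, -841/14, 363/7, 438, 706, 948, 983]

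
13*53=689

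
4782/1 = 4782 = 4782.00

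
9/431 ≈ 0.0209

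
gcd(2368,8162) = 2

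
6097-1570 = 4527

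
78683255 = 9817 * 8015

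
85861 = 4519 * 19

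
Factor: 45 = 3^2*5^1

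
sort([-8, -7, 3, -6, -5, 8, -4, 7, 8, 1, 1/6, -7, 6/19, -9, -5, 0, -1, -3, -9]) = [-9, -9, -8, -7, -7, -6, -5, -5, -4, -3, -1, 0, 1/6, 6/19, 1, 3, 7, 8, 8]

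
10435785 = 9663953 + 771832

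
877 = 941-64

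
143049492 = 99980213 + 43069279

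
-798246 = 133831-932077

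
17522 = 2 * 8761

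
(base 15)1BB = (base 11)335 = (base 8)621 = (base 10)401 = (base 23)HA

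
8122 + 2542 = 10664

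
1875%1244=631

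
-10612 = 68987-79599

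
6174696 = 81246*76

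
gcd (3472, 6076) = 868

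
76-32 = 44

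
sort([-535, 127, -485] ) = [-535, -485, 127] 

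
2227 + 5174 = 7401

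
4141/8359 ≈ 0.495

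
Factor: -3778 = -1*2^1*1889^1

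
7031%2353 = 2325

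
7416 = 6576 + 840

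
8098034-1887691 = 6210343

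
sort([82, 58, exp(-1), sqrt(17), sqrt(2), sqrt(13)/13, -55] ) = [-55, sqrt(13)/13, exp(-1), sqrt(2), sqrt(17), 58, 82] 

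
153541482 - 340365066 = -186823584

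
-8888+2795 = -6093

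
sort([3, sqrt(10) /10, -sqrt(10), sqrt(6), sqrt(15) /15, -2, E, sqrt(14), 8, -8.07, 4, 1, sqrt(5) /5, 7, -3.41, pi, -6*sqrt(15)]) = [-6*sqrt(15), -8.07, -3.41, -sqrt(10), -2, sqrt(15) /15, sqrt(10) /10, sqrt(5) /5, 1, sqrt(6), E, 3, pi, sqrt(14), 4, 7, 8]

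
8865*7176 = 63615240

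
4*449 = 1796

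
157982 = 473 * 334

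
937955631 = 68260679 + 869694952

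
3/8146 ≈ 0.000368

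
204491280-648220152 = -443728872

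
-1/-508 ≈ 0.00197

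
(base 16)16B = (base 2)101101011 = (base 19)102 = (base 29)CF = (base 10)363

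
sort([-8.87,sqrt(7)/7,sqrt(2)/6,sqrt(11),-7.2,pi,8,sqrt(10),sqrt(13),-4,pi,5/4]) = [-8.87,-7.2,-4,sqrt(2)/6,sqrt(7)/7,5/4,pi,pi,sqrt(10),sqrt(11),sqrt(13),8]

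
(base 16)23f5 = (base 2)10001111110101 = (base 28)bkl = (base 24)fnd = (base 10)9205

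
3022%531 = 367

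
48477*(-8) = -387816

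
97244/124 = 784 + 7/31 ≈ 784.23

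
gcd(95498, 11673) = 1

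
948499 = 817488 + 131011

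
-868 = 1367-2235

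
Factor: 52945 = 5^1*10589^1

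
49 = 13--36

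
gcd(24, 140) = 4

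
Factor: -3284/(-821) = 2^2 = 4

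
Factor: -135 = -1 * 3^3 * 5^1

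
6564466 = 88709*74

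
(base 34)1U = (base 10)64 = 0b1000000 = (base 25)2E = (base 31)22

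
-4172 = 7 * (-596)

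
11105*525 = 5830125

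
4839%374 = 351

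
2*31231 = 62462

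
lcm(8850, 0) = 0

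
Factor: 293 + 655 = 2^2*3^1*79^1 = 948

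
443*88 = 38984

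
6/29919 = 2/9973 ≈ 0.000201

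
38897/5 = 7779 + 2/5 = 7779.40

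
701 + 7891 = 8592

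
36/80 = 9/20 = 0.45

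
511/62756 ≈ 0.00814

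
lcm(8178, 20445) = 40890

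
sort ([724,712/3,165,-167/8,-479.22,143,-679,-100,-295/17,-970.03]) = [-970.03,-679,-479.22,-100,-167/8,-295/17,143,165,712/3,724]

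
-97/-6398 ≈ 0.0152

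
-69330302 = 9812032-79142334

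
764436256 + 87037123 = 851473379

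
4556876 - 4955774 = -398898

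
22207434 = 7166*3099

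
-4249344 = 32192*(-132)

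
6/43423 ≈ 0.000138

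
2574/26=99=99.00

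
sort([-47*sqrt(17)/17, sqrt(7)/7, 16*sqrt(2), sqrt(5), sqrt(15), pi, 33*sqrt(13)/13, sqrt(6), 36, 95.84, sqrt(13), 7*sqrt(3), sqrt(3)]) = [-47*sqrt(17)/17, sqrt(7)/7, sqrt(3), sqrt(5), sqrt(6), pi, sqrt(13), sqrt(15), 33*sqrt(13)/13, 7*sqrt(3), 16*sqrt(2), 36, 95.84]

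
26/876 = 13/438 ≈ 0.0297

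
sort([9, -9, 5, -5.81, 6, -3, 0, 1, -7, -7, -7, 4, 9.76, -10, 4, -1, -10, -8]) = [-10, -10, -9, -8, -7, -7, -7, -5.81, -3, -1, 0, 1, 4, 4, 5, 6, 9, 9.76]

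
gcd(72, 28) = 4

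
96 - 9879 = -9783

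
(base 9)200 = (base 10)162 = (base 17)99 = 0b10100010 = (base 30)5c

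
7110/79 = 90 = 90.00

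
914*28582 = 26123948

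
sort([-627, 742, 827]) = [-627, 742, 827]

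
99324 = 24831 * 4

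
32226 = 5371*6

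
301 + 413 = 714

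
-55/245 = -11/49 ≈ -0.224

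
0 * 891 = 0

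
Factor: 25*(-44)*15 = -1*2^2*3^1*5^3*11^1 = -16500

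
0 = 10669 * 0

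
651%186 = 93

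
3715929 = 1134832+2581097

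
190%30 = 10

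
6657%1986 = 699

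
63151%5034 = 2743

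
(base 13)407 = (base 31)m1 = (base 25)128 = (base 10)683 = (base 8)1253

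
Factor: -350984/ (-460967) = 2^3*13^ (-1)*59^ (-1)*73^1 = 584/767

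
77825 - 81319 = -3494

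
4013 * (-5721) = -22958373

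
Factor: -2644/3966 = -1 * 2^1 * 3^(-1) = -2/3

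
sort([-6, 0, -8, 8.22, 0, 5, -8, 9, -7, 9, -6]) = [-8, -8, -7, -6, -6, 0, 0, 5, 8.22, 9, 9]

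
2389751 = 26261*91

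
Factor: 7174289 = 17^1 * 503^1 * 839^1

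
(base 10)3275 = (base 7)12356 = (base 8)6313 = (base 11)2508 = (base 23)649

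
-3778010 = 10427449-14205459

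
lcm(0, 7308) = 0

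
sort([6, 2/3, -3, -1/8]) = [-3, -1/8, 2/3, 6]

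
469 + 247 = 716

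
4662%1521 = 99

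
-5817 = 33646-39463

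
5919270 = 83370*71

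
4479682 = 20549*218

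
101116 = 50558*2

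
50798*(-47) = -2387506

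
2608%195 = 73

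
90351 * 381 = 34423731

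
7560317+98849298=106409615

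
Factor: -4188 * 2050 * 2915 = -1 * 2^3 * 3^1 * 5^3 * 11^1 * 41^1 * 53^1 * 349^1 = -25026441000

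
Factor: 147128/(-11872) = -1 * 2^(-2) * 7^(-1) * 347^1 = -347/28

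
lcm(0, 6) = 0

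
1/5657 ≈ 0.000177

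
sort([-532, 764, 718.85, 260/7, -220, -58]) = [-532, -220, -58, 260/7, 718.85, 764]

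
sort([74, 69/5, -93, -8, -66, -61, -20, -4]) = [-93, -66, -61, -20, -8, -4, 69/5, 74]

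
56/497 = 8/71 ≈ 0.113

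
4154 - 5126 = -972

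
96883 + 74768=171651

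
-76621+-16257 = -92878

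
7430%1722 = 542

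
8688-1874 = 6814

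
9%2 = 1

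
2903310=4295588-1392278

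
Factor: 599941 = 599941^1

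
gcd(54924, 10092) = 12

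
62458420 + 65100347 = 127558767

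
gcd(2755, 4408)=551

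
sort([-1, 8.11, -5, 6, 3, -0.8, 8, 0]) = [-5, -1, -0.8, 0, 3, 6, 8, 8.11]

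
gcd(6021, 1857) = 3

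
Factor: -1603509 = -1 * 3^1 * 269^1 * 1987^1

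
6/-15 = -2/5 = -0.40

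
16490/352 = 8245/176 ≈ 46.85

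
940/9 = 104 + 4/9 ≈ 104.44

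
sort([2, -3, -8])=[-8, -3, 2]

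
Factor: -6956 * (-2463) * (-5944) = -1 * 2^5 * 3^1 * 37^1 * 47^1 * 743^1 * 821^1 = -101836340832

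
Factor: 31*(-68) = -1*2^2*17^1*31^1 = -2108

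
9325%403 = 56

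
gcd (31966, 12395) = 1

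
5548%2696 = 156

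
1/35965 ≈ 0.0000278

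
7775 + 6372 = 14147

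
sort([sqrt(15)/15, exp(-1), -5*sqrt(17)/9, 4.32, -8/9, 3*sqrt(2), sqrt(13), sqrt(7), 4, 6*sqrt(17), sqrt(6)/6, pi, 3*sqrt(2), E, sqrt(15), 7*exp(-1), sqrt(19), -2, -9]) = [-9, -5*sqrt(17)/9, -2, -8/9, sqrt(15)/15, exp(-1), sqrt(6)/6, 7*exp(-1), sqrt(7), E, pi, sqrt(13), sqrt(15), 4, 3*sqrt(2), 3*sqrt(2), 4.32, sqrt(19), 6*sqrt(17)]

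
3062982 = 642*4771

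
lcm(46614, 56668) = 2890068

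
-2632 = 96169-98801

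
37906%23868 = 14038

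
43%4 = 3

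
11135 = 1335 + 9800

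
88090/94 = 937 + 6/47 ≈ 937.13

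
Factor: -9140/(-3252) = 3^(-1)*5^1*271^(-1)*457^1 = 2285/813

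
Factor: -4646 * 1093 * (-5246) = 2^2 * 23^1 * 43^1 * 61^1 * 101^1 * 1093^1 = 26639597188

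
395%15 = 5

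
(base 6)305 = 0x71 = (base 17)6b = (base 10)113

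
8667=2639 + 6028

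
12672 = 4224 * 3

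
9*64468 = 580212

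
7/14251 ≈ 0.000491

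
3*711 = 2133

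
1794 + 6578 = 8372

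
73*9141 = 667293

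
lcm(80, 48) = 240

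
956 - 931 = 25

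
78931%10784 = 3443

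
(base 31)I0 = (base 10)558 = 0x22E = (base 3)202200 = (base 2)1000101110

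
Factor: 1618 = 2^1*809^1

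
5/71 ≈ 0.0704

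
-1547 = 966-2513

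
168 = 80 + 88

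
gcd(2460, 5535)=615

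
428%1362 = 428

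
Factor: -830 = -1*2^1*5^1*83^1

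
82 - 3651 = -3569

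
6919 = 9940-3021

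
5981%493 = 65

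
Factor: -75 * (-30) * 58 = 2^2 * 3^2 * 5^3 * 29^1 = 130500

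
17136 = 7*2448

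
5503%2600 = 303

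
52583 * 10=525830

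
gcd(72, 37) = 1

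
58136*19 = 1104584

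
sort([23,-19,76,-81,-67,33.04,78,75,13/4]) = [-81,-67,-19,13/4,23,33.04,75,76,78]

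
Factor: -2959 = -1*11^1*269^1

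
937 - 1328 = -391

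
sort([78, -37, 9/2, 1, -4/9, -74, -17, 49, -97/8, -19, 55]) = [-74, -37, -19, -17, -97/8, -4/9, 1, 9/2, 49, 55, 78]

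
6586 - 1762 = 4824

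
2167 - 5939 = -3772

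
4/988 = 1/247 ≈ 0.00405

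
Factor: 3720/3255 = 2^3 * 7^(-1) = 8/7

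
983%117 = 47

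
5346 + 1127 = 6473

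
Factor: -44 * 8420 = -1 * 2^4 * 5^1 * 11^1 * 421^1 = -370480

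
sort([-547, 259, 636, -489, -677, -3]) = [-677, -547, -489, -3, 259, 636]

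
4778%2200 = 378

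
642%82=68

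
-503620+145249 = -358371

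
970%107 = 7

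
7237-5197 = 2040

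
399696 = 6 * 66616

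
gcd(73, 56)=1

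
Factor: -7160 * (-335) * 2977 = 2^3 * 5^2 * 13^1 * 67^1 * 179^1 * 229^1 = 7140632200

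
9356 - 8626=730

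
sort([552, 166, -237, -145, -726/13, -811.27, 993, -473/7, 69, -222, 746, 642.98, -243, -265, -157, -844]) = [-844, -811.27, -265, -243, -237, -222, -157, -145, -473/7, -726/13, 69, 166, 552, 642.98, 746, 993]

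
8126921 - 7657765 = 469156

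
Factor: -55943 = -1*43^1*1301^1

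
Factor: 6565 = 5^1 * 13^1 * 101^1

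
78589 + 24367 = 102956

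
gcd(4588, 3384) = 4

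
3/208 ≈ 0.0144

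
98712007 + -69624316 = 29087691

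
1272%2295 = 1272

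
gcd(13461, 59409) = 21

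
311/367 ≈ 0.847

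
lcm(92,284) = 6532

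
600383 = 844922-244539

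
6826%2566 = 1694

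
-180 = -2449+2269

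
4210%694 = 46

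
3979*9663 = 38449077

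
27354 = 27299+55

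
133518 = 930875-797357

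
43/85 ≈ 0.506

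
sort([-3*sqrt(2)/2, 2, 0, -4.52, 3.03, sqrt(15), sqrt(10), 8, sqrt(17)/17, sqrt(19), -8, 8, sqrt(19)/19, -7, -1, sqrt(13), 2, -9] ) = [-9, -8, -7, -4.52, -3*sqrt(2)/2, -1, 0, sqrt(19)/19, sqrt(17)/17, 2, 2, 3.03, sqrt(10), sqrt(13), sqrt(15), sqrt(19), 8, 8] 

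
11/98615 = 1/8965≈0.000112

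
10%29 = 10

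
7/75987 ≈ 0.0000921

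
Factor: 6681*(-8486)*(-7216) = 2^5*3^1*11^1*17^1*41^1*131^1*4243^1 = 409110874656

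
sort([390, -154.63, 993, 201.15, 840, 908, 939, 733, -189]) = [-189, -154.63, 201.15, 390, 733, 840, 908, 939, 993]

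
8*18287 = 146296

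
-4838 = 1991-6829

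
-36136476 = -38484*939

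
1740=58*30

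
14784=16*924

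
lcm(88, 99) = 792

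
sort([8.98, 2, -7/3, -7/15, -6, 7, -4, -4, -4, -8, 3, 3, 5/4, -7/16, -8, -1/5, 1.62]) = [-8, -8, -6, -4, -4, -4, -7/3, -7/15, -7/16, -1/5, 5/4, 1.62, 2, 3, 3, 7, 8.98]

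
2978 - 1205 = 1773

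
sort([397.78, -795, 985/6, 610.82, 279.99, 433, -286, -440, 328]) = [-795, -440, -286, 985/6, 279.99, 328, 397.78, 433, 610.82]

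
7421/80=92 + 61/80 ≈ 92.76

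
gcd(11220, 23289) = 3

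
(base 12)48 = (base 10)56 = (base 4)320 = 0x38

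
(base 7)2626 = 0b1111101000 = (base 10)1000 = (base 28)17k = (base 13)5bc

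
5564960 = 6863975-1299015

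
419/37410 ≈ 0.0112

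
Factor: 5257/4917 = 3^(-1) * 7^1 * 11^(-1) * 149^(-1) * 751^1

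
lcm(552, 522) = 48024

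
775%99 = 82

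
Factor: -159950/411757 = -1*2^1*5^2*7^1*17^ (-1)*53^ (-1) = -350/901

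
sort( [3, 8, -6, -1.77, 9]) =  [-6, -1.77, 3, 8, 9]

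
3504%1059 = 327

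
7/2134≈0.00328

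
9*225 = 2025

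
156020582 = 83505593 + 72514989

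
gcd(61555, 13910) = 65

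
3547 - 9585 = -6038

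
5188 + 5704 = 10892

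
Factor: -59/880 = -1 * 2^(-4) * 5^(-1) * 11^(-1) * 59^1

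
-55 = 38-93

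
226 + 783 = 1009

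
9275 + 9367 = 18642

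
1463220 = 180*8129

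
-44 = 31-75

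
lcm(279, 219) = 20367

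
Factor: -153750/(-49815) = 2^1*3^(-4)*5^3 = 250/81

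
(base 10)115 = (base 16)73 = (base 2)1110011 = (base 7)223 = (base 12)97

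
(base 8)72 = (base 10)58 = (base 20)2i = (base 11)53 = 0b111010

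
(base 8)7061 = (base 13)1866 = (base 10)3633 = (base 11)2803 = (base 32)3hh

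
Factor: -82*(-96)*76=2^8*3^1*19^1*41^1=598272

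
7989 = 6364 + 1625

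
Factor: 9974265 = 3^1*5^1*7^1*94993^1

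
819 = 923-104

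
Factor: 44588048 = 2^4*2786753^1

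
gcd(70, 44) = 2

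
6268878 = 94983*66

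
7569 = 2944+4625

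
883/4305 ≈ 0.205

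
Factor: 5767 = 73^1*79^1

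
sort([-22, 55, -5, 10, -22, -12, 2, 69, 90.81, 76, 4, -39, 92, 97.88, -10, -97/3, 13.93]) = [-39, -97/3, -22, -22, -12, -10, -5, 2, 4, 10, 13.93, 55, 69, 76, 90.81, 92, 97.88]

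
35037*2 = 70074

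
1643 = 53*31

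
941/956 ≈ 0.984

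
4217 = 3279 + 938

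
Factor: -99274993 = -1 * 59^1 * 1682627^1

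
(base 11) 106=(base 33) 3s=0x7f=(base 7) 241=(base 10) 127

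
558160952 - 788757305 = -230596353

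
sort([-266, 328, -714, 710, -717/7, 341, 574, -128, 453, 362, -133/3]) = [-714, -266, -128, -717/7, -133/3, 328, 341, 362, 453, 574, 710]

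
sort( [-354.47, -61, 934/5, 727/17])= [-354.47, -61, 727/17, 934/5]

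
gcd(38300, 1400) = 100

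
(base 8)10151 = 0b1000001101001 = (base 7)15151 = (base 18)ch7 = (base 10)4201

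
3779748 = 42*89994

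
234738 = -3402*(-69)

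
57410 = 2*28705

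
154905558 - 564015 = 154341543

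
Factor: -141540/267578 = -1 * 2^1 * 3^1 * 5^1 * 7^1 * 397^(-1) = -210/397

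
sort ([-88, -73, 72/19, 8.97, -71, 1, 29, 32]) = [-88, -73, -71, 1, 72/19, 8.97, 29, 32]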